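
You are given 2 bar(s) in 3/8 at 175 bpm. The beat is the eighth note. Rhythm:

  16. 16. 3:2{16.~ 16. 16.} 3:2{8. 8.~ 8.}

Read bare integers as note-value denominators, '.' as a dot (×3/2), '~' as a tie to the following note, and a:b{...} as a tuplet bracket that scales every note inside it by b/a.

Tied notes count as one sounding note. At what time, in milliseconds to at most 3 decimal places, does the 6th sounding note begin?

1. 0.0ms @ 0 + 257.143ms (3/4)
2. 257.143ms @ 3/4 + 257.143ms (3/4)
3. 514.286ms @ 3/2 + 342.857ms (1)
4. 857.143ms @ 5/2 + 171.429ms (1/2)
5. 1028.571ms @ 3 + 342.857ms (1)
6. 1371.429ms @ 4 + 685.714ms (2)

note 6 onset = 4b = 1371.429ms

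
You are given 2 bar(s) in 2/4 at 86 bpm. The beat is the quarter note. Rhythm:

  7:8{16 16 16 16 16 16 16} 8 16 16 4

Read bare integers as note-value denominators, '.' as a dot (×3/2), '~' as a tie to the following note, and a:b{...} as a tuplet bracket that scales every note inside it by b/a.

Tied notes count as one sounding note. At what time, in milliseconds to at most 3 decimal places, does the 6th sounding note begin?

1. 0.0ms @ 0 + 199.336ms (2/7)
2. 199.336ms @ 2/7 + 199.336ms (2/7)
3. 398.671ms @ 4/7 + 199.336ms (2/7)
4. 598.007ms @ 6/7 + 199.336ms (2/7)
5. 797.342ms @ 8/7 + 199.336ms (2/7)
6. 996.678ms @ 10/7 + 199.336ms (2/7)
7. 1196.013ms @ 12/7 + 199.336ms (2/7)
8. 1395.349ms @ 2 + 348.837ms (1/2)
9. 1744.186ms @ 5/2 + 174.419ms (1/4)
10. 1918.605ms @ 11/4 + 174.419ms (1/4)
11. 2093.023ms @ 3 + 697.674ms (1)

note 6 onset = 10/7b = 996.678ms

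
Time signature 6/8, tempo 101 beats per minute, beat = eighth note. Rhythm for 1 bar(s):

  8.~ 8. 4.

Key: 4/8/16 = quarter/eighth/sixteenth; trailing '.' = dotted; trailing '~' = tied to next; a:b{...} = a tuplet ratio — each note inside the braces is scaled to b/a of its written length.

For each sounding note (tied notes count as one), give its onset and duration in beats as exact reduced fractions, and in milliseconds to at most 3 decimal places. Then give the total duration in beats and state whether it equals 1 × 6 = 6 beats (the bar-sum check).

1) 0.0ms=0b +1782.178ms=3b
2) 1782.178ms=3b +1782.178ms=3b
Σ=6b of 6 (101bpm 6/8) — PASS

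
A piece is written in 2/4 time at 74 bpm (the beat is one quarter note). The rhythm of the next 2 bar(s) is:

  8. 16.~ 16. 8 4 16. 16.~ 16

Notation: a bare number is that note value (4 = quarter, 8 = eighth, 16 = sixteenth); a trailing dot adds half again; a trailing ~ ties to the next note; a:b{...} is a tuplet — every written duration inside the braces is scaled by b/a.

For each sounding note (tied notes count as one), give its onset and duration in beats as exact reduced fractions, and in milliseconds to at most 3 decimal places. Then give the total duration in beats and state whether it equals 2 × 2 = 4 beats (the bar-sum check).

1) 0.0ms=0b +608.108ms=3/4b
2) 608.108ms=3/4b +608.108ms=3/4b
3) 1216.216ms=3/2b +405.405ms=1/2b
4) 1621.622ms=2b +810.811ms=1b
5) 2432.432ms=3b +304.054ms=3/8b
6) 2736.486ms=27/8b +506.757ms=5/8b
Σ=4b of 4 (74bpm 2/4) — PASS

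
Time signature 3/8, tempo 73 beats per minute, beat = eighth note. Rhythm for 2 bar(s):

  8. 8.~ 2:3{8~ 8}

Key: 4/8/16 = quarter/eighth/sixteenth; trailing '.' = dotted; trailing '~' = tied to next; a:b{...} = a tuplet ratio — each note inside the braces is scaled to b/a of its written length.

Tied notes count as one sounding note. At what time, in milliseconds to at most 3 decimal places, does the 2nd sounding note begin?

note 2 onset = 3/2b = 1232.877ms

1. 0.0ms @ 0 + 1232.877ms (3/2)
2. 1232.877ms @ 3/2 + 3698.63ms (9/2)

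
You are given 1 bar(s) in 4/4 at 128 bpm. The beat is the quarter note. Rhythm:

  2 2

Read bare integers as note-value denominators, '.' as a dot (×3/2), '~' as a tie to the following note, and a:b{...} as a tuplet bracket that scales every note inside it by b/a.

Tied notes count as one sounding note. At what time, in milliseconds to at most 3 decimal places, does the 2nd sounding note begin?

1. 0.0ms @ 0 + 937.5ms (2)
2. 937.5ms @ 2 + 937.5ms (2)

note 2 onset = 2b = 937.5ms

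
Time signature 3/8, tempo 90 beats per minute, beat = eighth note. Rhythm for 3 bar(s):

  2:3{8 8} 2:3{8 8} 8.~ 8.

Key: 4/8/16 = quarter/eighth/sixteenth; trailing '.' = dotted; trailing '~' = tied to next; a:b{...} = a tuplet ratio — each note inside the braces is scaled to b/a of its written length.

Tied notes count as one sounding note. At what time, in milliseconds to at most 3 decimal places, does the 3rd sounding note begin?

1. 0.0ms @ 0 + 1000.0ms (3/2)
2. 1000.0ms @ 3/2 + 1000.0ms (3/2)
3. 2000.0ms @ 3 + 1000.0ms (3/2)
4. 3000.0ms @ 9/2 + 1000.0ms (3/2)
5. 4000.0ms @ 6 + 2000.0ms (3)

note 3 onset = 3b = 2000.0ms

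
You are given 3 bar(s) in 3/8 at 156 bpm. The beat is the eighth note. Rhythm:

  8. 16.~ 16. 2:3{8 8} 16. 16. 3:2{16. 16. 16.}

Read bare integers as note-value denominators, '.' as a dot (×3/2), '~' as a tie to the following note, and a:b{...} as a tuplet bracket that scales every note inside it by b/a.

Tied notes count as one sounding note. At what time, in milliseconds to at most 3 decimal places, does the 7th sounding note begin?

note 7 onset = 15/2b = 2884.615ms

1. 0.0ms @ 0 + 576.923ms (3/2)
2. 576.923ms @ 3/2 + 576.923ms (3/2)
3. 1153.846ms @ 3 + 576.923ms (3/2)
4. 1730.769ms @ 9/2 + 576.923ms (3/2)
5. 2307.692ms @ 6 + 288.462ms (3/4)
6. 2596.154ms @ 27/4 + 288.462ms (3/4)
7. 2884.615ms @ 15/2 + 192.308ms (1/2)
8. 3076.923ms @ 8 + 192.308ms (1/2)
9. 3269.231ms @ 17/2 + 192.308ms (1/2)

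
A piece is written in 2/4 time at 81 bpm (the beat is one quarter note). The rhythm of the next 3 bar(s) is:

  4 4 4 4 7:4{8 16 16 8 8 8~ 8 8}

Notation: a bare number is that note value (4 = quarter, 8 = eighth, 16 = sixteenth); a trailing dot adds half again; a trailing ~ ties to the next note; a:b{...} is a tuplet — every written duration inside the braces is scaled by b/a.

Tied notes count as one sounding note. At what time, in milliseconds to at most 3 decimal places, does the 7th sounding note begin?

note 7 onset = 31/7b = 3280.423ms

1. 0.0ms @ 0 + 740.741ms (1)
2. 740.741ms @ 1 + 740.741ms (1)
3. 1481.481ms @ 2 + 740.741ms (1)
4. 2222.222ms @ 3 + 740.741ms (1)
5. 2962.963ms @ 4 + 211.64ms (2/7)
6. 3174.603ms @ 30/7 + 105.82ms (1/7)
7. 3280.423ms @ 31/7 + 105.82ms (1/7)
8. 3386.243ms @ 32/7 + 211.64ms (2/7)
9. 3597.884ms @ 34/7 + 211.64ms (2/7)
10. 3809.524ms @ 36/7 + 423.28ms (4/7)
11. 4232.804ms @ 40/7 + 211.64ms (2/7)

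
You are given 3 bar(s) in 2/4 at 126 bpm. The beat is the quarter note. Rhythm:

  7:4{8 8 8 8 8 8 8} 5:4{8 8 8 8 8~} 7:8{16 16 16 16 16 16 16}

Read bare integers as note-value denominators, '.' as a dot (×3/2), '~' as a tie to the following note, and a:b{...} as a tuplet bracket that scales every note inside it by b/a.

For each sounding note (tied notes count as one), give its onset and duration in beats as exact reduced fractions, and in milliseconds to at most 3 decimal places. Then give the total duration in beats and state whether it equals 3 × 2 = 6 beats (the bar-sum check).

1) 0.0ms=0b +136.054ms=2/7b
2) 136.054ms=2/7b +136.054ms=2/7b
3) 272.109ms=4/7b +136.054ms=2/7b
4) 408.163ms=6/7b +136.054ms=2/7b
5) 544.218ms=8/7b +136.054ms=2/7b
6) 680.272ms=10/7b +136.054ms=2/7b
7) 816.327ms=12/7b +136.054ms=2/7b
8) 952.381ms=2b +190.476ms=2/5b
9) 1142.857ms=12/5b +190.476ms=2/5b
10) 1333.333ms=14/5b +190.476ms=2/5b
11) 1523.81ms=16/5b +190.476ms=2/5b
12) 1714.286ms=18/5b +326.531ms=24/35b
13) 2040.816ms=30/7b +136.054ms=2/7b
14) 2176.871ms=32/7b +136.054ms=2/7b
15) 2312.925ms=34/7b +136.054ms=2/7b
16) 2448.98ms=36/7b +136.054ms=2/7b
17) 2585.034ms=38/7b +136.054ms=2/7b
18) 2721.088ms=40/7b +136.054ms=2/7b
Σ=6b of 6 (126bpm 2/4) — PASS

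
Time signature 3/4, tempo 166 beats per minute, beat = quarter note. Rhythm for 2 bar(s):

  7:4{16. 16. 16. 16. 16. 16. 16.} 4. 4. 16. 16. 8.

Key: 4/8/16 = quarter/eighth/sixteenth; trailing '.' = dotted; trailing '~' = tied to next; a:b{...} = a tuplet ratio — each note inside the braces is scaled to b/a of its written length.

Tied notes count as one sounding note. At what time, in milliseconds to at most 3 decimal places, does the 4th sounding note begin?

1. 0.0ms @ 0 + 77.453ms (3/14)
2. 77.453ms @ 3/14 + 77.453ms (3/14)
3. 154.905ms @ 3/7 + 77.453ms (3/14)
4. 232.358ms @ 9/14 + 77.453ms (3/14)
5. 309.811ms @ 6/7 + 77.453ms (3/14)
6. 387.263ms @ 15/14 + 77.453ms (3/14)
7. 464.716ms @ 9/7 + 77.453ms (3/14)
8. 542.169ms @ 3/2 + 542.169ms (3/2)
9. 1084.337ms @ 3 + 542.169ms (3/2)
10. 1626.506ms @ 9/2 + 135.542ms (3/8)
11. 1762.048ms @ 39/8 + 135.542ms (3/8)
12. 1897.59ms @ 21/4 + 271.084ms (3/4)

note 4 onset = 9/14b = 232.358ms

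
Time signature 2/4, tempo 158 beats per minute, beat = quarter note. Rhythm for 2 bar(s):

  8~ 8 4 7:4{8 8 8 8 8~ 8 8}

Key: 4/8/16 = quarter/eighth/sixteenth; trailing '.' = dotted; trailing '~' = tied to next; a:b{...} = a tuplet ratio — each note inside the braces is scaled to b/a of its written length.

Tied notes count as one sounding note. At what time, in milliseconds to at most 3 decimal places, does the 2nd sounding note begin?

1. 0.0ms @ 0 + 379.747ms (1)
2. 379.747ms @ 1 + 379.747ms (1)
3. 759.494ms @ 2 + 108.499ms (2/7)
4. 867.993ms @ 16/7 + 108.499ms (2/7)
5. 976.492ms @ 18/7 + 108.499ms (2/7)
6. 1084.991ms @ 20/7 + 108.499ms (2/7)
7. 1193.49ms @ 22/7 + 216.998ms (4/7)
8. 1410.488ms @ 26/7 + 108.499ms (2/7)

note 2 onset = 1b = 379.747ms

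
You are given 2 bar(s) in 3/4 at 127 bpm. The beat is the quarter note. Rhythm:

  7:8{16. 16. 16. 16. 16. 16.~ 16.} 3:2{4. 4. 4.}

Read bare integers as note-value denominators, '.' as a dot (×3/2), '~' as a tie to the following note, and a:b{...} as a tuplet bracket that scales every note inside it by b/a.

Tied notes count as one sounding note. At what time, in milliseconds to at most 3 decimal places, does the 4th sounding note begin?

1. 0.0ms @ 0 + 202.475ms (3/7)
2. 202.475ms @ 3/7 + 202.475ms (3/7)
3. 404.949ms @ 6/7 + 202.475ms (3/7)
4. 607.424ms @ 9/7 + 202.475ms (3/7)
5. 809.899ms @ 12/7 + 202.475ms (3/7)
6. 1012.373ms @ 15/7 + 404.949ms (6/7)
7. 1417.323ms @ 3 + 472.441ms (1)
8. 1889.764ms @ 4 + 472.441ms (1)
9. 2362.205ms @ 5 + 472.441ms (1)

note 4 onset = 9/7b = 607.424ms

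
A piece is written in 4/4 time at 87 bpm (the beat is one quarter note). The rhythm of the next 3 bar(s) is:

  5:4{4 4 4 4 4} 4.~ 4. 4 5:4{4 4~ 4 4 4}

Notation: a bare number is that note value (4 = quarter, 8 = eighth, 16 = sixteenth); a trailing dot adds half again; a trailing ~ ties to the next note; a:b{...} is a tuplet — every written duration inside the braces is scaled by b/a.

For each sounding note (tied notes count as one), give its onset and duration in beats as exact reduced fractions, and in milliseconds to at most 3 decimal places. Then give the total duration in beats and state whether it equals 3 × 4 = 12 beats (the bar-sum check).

1) 0.0ms=0b +551.724ms=4/5b
2) 551.724ms=4/5b +551.724ms=4/5b
3) 1103.448ms=8/5b +551.724ms=4/5b
4) 1655.172ms=12/5b +551.724ms=4/5b
5) 2206.897ms=16/5b +551.724ms=4/5b
6) 2758.621ms=4b +2068.966ms=3b
7) 4827.586ms=7b +689.655ms=1b
8) 5517.241ms=8b +551.724ms=4/5b
9) 6068.966ms=44/5b +1103.448ms=8/5b
10) 7172.414ms=52/5b +551.724ms=4/5b
11) 7724.138ms=56/5b +551.724ms=4/5b
Σ=12b of 12 (87bpm 4/4) — PASS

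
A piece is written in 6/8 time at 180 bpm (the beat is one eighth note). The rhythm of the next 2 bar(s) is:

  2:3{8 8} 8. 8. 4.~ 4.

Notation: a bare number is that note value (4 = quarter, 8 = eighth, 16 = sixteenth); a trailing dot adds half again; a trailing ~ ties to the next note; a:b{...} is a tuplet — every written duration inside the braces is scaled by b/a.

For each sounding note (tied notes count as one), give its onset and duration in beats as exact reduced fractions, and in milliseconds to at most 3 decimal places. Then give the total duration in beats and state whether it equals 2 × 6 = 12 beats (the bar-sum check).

1) 0.0ms=0b +500.0ms=3/2b
2) 500.0ms=3/2b +500.0ms=3/2b
3) 1000.0ms=3b +500.0ms=3/2b
4) 1500.0ms=9/2b +500.0ms=3/2b
5) 2000.0ms=6b +2000.0ms=6b
Σ=12b of 12 (180bpm 6/8) — PASS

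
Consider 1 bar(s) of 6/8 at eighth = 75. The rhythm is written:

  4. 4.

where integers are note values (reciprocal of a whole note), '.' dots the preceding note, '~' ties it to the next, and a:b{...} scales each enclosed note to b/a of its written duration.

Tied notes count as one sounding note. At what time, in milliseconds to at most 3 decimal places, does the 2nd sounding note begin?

1. 0.0ms @ 0 + 2400.0ms (3)
2. 2400.0ms @ 3 + 2400.0ms (3)

note 2 onset = 3b = 2400.0ms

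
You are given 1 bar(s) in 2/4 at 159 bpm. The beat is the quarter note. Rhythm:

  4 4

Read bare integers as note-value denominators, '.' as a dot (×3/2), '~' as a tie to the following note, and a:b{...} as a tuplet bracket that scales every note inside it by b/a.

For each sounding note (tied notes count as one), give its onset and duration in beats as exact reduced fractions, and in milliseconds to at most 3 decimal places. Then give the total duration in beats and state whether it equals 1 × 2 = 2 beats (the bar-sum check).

1) 0.0ms=0b +377.358ms=1b
2) 377.358ms=1b +377.358ms=1b
Σ=2b of 2 (159bpm 2/4) — PASS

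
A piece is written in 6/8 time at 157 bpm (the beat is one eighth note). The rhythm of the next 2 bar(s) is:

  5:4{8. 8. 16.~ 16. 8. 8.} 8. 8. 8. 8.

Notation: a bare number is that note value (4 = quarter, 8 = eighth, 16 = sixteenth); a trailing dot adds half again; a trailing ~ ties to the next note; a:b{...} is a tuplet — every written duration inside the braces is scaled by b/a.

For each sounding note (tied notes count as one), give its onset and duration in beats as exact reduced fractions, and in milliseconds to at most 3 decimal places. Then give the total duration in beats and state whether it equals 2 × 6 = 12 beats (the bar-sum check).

1) 0.0ms=0b +458.599ms=6/5b
2) 458.599ms=6/5b +458.599ms=6/5b
3) 917.197ms=12/5b +458.599ms=6/5b
4) 1375.796ms=18/5b +458.599ms=6/5b
5) 1834.395ms=24/5b +458.599ms=6/5b
6) 2292.994ms=6b +573.248ms=3/2b
7) 2866.242ms=15/2b +573.248ms=3/2b
8) 3439.49ms=9b +573.248ms=3/2b
9) 4012.739ms=21/2b +573.248ms=3/2b
Σ=12b of 12 (157bpm 6/8) — PASS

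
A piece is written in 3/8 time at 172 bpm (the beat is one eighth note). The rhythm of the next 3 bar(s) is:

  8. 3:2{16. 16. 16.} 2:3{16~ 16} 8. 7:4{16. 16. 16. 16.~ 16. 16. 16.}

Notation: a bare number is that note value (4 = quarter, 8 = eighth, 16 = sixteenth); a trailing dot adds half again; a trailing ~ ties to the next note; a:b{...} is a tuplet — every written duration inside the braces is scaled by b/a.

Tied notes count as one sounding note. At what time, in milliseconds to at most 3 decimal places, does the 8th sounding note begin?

1. 0.0ms @ 0 + 523.256ms (3/2)
2. 523.256ms @ 3/2 + 174.419ms (1/2)
3. 697.674ms @ 2 + 174.419ms (1/2)
4. 872.093ms @ 5/2 + 174.419ms (1/2)
5. 1046.512ms @ 3 + 523.256ms (3/2)
6. 1569.767ms @ 9/2 + 523.256ms (3/2)
7. 2093.023ms @ 6 + 149.502ms (3/7)
8. 2242.525ms @ 45/7 + 149.502ms (3/7)
9. 2392.027ms @ 48/7 + 149.502ms (3/7)
10. 2541.528ms @ 51/7 + 299.003ms (6/7)
11. 2840.532ms @ 57/7 + 149.502ms (3/7)
12. 2990.033ms @ 60/7 + 149.502ms (3/7)

note 8 onset = 45/7b = 2242.525ms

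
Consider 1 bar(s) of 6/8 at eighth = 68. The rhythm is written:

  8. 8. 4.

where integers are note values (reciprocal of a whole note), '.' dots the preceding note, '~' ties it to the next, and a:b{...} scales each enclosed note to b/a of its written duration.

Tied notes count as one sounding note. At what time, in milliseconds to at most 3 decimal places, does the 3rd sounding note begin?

note 3 onset = 3b = 2647.059ms

1. 0.0ms @ 0 + 1323.529ms (3/2)
2. 1323.529ms @ 3/2 + 1323.529ms (3/2)
3. 2647.059ms @ 3 + 2647.059ms (3)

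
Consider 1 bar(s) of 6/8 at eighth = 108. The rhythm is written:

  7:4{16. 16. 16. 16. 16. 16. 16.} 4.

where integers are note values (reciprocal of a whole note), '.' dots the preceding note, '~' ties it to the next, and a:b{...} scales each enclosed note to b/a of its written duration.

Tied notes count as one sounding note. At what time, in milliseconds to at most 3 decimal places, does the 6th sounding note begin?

1. 0.0ms @ 0 + 238.095ms (3/7)
2. 238.095ms @ 3/7 + 238.095ms (3/7)
3. 476.19ms @ 6/7 + 238.095ms (3/7)
4. 714.286ms @ 9/7 + 238.095ms (3/7)
5. 952.381ms @ 12/7 + 238.095ms (3/7)
6. 1190.476ms @ 15/7 + 238.095ms (3/7)
7. 1428.571ms @ 18/7 + 238.095ms (3/7)
8. 1666.667ms @ 3 + 1666.667ms (3)

note 6 onset = 15/7b = 1190.476ms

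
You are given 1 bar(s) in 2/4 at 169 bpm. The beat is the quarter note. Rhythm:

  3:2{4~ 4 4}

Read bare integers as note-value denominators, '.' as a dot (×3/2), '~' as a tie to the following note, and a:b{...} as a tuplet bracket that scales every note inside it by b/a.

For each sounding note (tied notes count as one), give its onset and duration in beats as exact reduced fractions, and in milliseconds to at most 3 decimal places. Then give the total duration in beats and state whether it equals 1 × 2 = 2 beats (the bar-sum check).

1) 0.0ms=0b +473.373ms=4/3b
2) 473.373ms=4/3b +236.686ms=2/3b
Σ=2b of 2 (169bpm 2/4) — PASS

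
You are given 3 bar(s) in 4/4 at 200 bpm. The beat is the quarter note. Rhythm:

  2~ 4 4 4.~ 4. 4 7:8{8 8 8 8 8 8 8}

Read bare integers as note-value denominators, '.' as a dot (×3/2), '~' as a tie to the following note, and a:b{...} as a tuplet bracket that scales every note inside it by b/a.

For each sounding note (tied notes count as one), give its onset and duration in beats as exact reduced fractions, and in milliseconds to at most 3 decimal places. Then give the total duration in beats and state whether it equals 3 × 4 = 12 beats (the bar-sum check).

1) 0.0ms=0b +900.0ms=3b
2) 900.0ms=3b +300.0ms=1b
3) 1200.0ms=4b +900.0ms=3b
4) 2100.0ms=7b +300.0ms=1b
5) 2400.0ms=8b +171.429ms=4/7b
6) 2571.429ms=60/7b +171.429ms=4/7b
7) 2742.857ms=64/7b +171.429ms=4/7b
8) 2914.286ms=68/7b +171.429ms=4/7b
9) 3085.714ms=72/7b +171.429ms=4/7b
10) 3257.143ms=76/7b +171.429ms=4/7b
11) 3428.571ms=80/7b +171.429ms=4/7b
Σ=12b of 12 (200bpm 4/4) — PASS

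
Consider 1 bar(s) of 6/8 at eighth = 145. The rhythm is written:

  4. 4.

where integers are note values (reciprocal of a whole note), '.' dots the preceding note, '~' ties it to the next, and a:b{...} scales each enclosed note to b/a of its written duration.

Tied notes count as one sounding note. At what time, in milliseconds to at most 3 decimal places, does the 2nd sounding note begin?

note 2 onset = 3b = 1241.379ms

1. 0.0ms @ 0 + 1241.379ms (3)
2. 1241.379ms @ 3 + 1241.379ms (3)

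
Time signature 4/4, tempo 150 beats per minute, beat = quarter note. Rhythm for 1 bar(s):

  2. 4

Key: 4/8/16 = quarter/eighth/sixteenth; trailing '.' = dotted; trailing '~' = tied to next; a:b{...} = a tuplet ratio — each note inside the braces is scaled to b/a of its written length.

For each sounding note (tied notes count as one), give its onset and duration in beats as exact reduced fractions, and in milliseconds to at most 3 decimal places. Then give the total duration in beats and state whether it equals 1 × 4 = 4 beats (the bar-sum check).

1) 0.0ms=0b +1200.0ms=3b
2) 1200.0ms=3b +400.0ms=1b
Σ=4b of 4 (150bpm 4/4) — PASS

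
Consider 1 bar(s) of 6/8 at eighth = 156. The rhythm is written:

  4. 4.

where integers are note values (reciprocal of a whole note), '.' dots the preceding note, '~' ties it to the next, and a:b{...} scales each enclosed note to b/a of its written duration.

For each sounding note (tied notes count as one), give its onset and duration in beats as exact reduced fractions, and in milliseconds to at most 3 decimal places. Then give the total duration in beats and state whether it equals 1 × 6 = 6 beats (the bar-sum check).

1) 0.0ms=0b +1153.846ms=3b
2) 1153.846ms=3b +1153.846ms=3b
Σ=6b of 6 (156bpm 6/8) — PASS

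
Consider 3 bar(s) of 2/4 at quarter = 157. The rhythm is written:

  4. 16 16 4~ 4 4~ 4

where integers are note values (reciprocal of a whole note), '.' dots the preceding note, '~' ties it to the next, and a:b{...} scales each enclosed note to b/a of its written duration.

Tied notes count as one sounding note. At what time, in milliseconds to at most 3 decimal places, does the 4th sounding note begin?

note 4 onset = 2b = 764.331ms

1. 0.0ms @ 0 + 573.248ms (3/2)
2. 573.248ms @ 3/2 + 95.541ms (1/4)
3. 668.79ms @ 7/4 + 95.541ms (1/4)
4. 764.331ms @ 2 + 764.331ms (2)
5. 1528.662ms @ 4 + 764.331ms (2)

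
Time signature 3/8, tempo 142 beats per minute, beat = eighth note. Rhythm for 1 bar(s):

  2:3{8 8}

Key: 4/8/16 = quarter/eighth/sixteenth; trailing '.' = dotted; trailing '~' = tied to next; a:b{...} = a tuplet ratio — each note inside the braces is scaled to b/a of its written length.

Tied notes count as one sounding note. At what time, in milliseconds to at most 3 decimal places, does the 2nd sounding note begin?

1. 0.0ms @ 0 + 633.803ms (3/2)
2. 633.803ms @ 3/2 + 633.803ms (3/2)

note 2 onset = 3/2b = 633.803ms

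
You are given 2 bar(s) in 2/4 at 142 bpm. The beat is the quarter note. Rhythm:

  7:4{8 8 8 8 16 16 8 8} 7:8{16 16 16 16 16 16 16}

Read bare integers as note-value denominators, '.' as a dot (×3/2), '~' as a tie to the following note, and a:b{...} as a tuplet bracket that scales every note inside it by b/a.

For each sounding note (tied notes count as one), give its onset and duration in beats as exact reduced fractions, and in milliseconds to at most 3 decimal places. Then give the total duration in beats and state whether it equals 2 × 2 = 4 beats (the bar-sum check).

1) 0.0ms=0b +120.724ms=2/7b
2) 120.724ms=2/7b +120.724ms=2/7b
3) 241.449ms=4/7b +120.724ms=2/7b
4) 362.173ms=6/7b +120.724ms=2/7b
5) 482.897ms=8/7b +60.362ms=1/7b
6) 543.26ms=9/7b +60.362ms=1/7b
7) 603.622ms=10/7b +120.724ms=2/7b
8) 724.346ms=12/7b +120.724ms=2/7b
9) 845.07ms=2b +120.724ms=2/7b
10) 965.795ms=16/7b +120.724ms=2/7b
11) 1086.519ms=18/7b +120.724ms=2/7b
12) 1207.243ms=20/7b +120.724ms=2/7b
13) 1327.968ms=22/7b +120.724ms=2/7b
14) 1448.692ms=24/7b +120.724ms=2/7b
15) 1569.416ms=26/7b +120.724ms=2/7b
Σ=4b of 4 (142bpm 2/4) — PASS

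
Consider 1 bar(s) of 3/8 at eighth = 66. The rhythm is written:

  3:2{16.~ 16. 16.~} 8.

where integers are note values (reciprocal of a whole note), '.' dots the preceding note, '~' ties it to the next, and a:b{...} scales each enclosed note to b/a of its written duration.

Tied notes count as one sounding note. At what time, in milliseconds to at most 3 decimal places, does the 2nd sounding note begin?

1. 0.0ms @ 0 + 909.091ms (1)
2. 909.091ms @ 1 + 1818.182ms (2)

note 2 onset = 1b = 909.091ms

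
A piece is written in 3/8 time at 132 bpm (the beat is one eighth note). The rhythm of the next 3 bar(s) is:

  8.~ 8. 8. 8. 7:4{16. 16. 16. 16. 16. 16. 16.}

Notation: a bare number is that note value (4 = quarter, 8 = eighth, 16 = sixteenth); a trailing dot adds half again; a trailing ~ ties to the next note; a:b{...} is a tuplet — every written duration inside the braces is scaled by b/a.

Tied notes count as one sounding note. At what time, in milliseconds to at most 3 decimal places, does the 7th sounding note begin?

1. 0.0ms @ 0 + 1363.636ms (3)
2. 1363.636ms @ 3 + 681.818ms (3/2)
3. 2045.455ms @ 9/2 + 681.818ms (3/2)
4. 2727.273ms @ 6 + 194.805ms (3/7)
5. 2922.078ms @ 45/7 + 194.805ms (3/7)
6. 3116.883ms @ 48/7 + 194.805ms (3/7)
7. 3311.688ms @ 51/7 + 194.805ms (3/7)
8. 3506.494ms @ 54/7 + 194.805ms (3/7)
9. 3701.299ms @ 57/7 + 194.805ms (3/7)
10. 3896.104ms @ 60/7 + 194.805ms (3/7)

note 7 onset = 51/7b = 3311.688ms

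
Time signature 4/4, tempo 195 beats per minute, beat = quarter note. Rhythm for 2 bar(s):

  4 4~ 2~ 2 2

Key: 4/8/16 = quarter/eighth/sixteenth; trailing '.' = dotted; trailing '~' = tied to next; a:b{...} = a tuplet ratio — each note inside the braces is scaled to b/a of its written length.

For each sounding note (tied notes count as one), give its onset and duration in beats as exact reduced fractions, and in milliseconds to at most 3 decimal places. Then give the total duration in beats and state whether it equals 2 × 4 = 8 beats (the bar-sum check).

1) 0.0ms=0b +307.692ms=1b
2) 307.692ms=1b +1538.462ms=5b
3) 1846.154ms=6b +615.385ms=2b
Σ=8b of 8 (195bpm 4/4) — PASS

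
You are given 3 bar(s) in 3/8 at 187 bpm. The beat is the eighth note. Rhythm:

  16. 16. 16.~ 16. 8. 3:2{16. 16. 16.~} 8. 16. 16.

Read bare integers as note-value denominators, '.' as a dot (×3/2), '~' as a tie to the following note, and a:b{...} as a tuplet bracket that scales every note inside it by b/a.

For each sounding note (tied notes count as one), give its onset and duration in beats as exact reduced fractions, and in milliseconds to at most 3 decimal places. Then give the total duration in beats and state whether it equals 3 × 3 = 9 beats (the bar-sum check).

1) 0.0ms=0b +240.642ms=3/4b
2) 240.642ms=3/4b +240.642ms=3/4b
3) 481.283ms=3/2b +481.283ms=3/2b
4) 962.567ms=3b +481.283ms=3/2b
5) 1443.85ms=9/2b +160.428ms=1/2b
6) 1604.278ms=5b +160.428ms=1/2b
7) 1764.706ms=11/2b +641.711ms=2b
8) 2406.417ms=15/2b +240.642ms=3/4b
9) 2647.059ms=33/4b +240.642ms=3/4b
Σ=9b of 9 (187bpm 3/8) — PASS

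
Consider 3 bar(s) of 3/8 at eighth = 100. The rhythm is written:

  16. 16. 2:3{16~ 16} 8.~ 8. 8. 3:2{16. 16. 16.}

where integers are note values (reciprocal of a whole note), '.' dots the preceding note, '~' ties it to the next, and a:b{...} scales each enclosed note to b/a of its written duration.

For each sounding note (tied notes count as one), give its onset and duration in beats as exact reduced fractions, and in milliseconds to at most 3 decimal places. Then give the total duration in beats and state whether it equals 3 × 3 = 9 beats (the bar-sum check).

1) 0.0ms=0b +450.0ms=3/4b
2) 450.0ms=3/4b +450.0ms=3/4b
3) 900.0ms=3/2b +900.0ms=3/2b
4) 1800.0ms=3b +1800.0ms=3b
5) 3600.0ms=6b +900.0ms=3/2b
6) 4500.0ms=15/2b +300.0ms=1/2b
7) 4800.0ms=8b +300.0ms=1/2b
8) 5100.0ms=17/2b +300.0ms=1/2b
Σ=9b of 9 (100bpm 3/8) — PASS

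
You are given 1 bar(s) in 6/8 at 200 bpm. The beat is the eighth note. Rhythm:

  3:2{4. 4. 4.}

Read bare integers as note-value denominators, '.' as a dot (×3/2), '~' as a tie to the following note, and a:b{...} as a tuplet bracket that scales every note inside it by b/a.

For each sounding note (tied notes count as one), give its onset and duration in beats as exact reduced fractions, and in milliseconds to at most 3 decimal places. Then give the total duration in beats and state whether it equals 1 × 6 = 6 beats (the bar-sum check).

1) 0.0ms=0b +600.0ms=2b
2) 600.0ms=2b +600.0ms=2b
3) 1200.0ms=4b +600.0ms=2b
Σ=6b of 6 (200bpm 6/8) — PASS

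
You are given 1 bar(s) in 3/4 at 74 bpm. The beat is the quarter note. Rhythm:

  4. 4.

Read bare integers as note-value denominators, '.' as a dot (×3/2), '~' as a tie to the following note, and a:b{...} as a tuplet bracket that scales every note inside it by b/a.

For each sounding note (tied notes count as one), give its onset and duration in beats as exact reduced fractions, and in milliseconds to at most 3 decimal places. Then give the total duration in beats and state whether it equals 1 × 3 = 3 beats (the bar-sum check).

1) 0.0ms=0b +1216.216ms=3/2b
2) 1216.216ms=3/2b +1216.216ms=3/2b
Σ=3b of 3 (74bpm 3/4) — PASS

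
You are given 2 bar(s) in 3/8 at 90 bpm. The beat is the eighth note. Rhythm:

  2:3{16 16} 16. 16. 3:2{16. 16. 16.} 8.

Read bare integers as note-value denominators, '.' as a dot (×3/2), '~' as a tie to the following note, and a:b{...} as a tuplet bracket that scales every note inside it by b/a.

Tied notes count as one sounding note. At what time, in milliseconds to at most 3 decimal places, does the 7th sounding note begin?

note 7 onset = 4b = 2666.667ms

1. 0.0ms @ 0 + 500.0ms (3/4)
2. 500.0ms @ 3/4 + 500.0ms (3/4)
3. 1000.0ms @ 3/2 + 500.0ms (3/4)
4. 1500.0ms @ 9/4 + 500.0ms (3/4)
5. 2000.0ms @ 3 + 333.333ms (1/2)
6. 2333.333ms @ 7/2 + 333.333ms (1/2)
7. 2666.667ms @ 4 + 333.333ms (1/2)
8. 3000.0ms @ 9/2 + 1000.0ms (3/2)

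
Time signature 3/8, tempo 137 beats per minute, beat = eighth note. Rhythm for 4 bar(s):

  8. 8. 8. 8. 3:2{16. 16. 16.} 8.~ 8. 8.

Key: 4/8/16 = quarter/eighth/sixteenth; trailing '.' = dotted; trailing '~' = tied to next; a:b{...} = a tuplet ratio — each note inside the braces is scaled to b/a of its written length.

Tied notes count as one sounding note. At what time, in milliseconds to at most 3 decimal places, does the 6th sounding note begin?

1. 0.0ms @ 0 + 656.934ms (3/2)
2. 656.934ms @ 3/2 + 656.934ms (3/2)
3. 1313.869ms @ 3 + 656.934ms (3/2)
4. 1970.803ms @ 9/2 + 656.934ms (3/2)
5. 2627.737ms @ 6 + 218.978ms (1/2)
6. 2846.715ms @ 13/2 + 218.978ms (1/2)
7. 3065.693ms @ 7 + 218.978ms (1/2)
8. 3284.672ms @ 15/2 + 1313.869ms (3)
9. 4598.54ms @ 21/2 + 656.934ms (3/2)

note 6 onset = 13/2b = 2846.715ms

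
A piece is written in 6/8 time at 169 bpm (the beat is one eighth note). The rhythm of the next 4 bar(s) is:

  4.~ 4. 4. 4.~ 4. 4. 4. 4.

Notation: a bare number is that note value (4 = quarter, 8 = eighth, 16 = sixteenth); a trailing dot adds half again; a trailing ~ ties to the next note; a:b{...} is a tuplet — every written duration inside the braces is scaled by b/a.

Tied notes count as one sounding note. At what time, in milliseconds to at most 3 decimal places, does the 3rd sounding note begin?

1. 0.0ms @ 0 + 2130.178ms (6)
2. 2130.178ms @ 6 + 1065.089ms (3)
3. 3195.266ms @ 9 + 2130.178ms (6)
4. 5325.444ms @ 15 + 1065.089ms (3)
5. 6390.533ms @ 18 + 1065.089ms (3)
6. 7455.621ms @ 21 + 1065.089ms (3)

note 3 onset = 9b = 3195.266ms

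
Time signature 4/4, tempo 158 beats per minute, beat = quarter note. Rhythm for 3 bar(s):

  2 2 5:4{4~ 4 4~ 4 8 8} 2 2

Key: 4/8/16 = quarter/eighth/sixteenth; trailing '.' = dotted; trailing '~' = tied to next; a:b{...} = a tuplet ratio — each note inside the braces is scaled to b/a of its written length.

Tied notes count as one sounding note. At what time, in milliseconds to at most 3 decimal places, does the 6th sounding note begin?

1. 0.0ms @ 0 + 759.494ms (2)
2. 759.494ms @ 2 + 759.494ms (2)
3. 1518.987ms @ 4 + 607.595ms (8/5)
4. 2126.582ms @ 28/5 + 607.595ms (8/5)
5. 2734.177ms @ 36/5 + 151.899ms (2/5)
6. 2886.076ms @ 38/5 + 151.899ms (2/5)
7. 3037.975ms @ 8 + 759.494ms (2)
8. 3797.468ms @ 10 + 759.494ms (2)

note 6 onset = 38/5b = 2886.076ms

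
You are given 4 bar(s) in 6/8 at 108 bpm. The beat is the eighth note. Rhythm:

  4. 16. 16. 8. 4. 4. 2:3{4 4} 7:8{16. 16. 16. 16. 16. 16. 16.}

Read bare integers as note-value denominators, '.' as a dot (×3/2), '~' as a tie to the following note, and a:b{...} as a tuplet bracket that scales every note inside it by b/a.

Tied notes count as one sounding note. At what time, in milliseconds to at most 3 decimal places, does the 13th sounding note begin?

note 13 onset = 150/7b = 11904.762ms

1. 0.0ms @ 0 + 1666.667ms (3)
2. 1666.667ms @ 3 + 416.667ms (3/4)
3. 2083.333ms @ 15/4 + 416.667ms (3/4)
4. 2500.0ms @ 9/2 + 833.333ms (3/2)
5. 3333.333ms @ 6 + 1666.667ms (3)
6. 5000.0ms @ 9 + 1666.667ms (3)
7. 6666.667ms @ 12 + 1666.667ms (3)
8. 8333.333ms @ 15 + 1666.667ms (3)
9. 10000.0ms @ 18 + 476.19ms (6/7)
10. 10476.19ms @ 132/7 + 476.19ms (6/7)
11. 10952.381ms @ 138/7 + 476.19ms (6/7)
12. 11428.571ms @ 144/7 + 476.19ms (6/7)
13. 11904.762ms @ 150/7 + 476.19ms (6/7)
14. 12380.952ms @ 156/7 + 476.19ms (6/7)
15. 12857.143ms @ 162/7 + 476.19ms (6/7)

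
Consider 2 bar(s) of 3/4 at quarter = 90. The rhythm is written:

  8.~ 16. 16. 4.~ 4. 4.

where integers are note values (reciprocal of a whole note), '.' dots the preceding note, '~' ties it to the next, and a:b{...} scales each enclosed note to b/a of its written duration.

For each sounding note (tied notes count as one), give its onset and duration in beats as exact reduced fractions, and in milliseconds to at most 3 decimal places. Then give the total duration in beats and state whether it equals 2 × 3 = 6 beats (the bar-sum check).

1) 0.0ms=0b +750.0ms=9/8b
2) 750.0ms=9/8b +250.0ms=3/8b
3) 1000.0ms=3/2b +2000.0ms=3b
4) 3000.0ms=9/2b +1000.0ms=3/2b
Σ=6b of 6 (90bpm 3/4) — PASS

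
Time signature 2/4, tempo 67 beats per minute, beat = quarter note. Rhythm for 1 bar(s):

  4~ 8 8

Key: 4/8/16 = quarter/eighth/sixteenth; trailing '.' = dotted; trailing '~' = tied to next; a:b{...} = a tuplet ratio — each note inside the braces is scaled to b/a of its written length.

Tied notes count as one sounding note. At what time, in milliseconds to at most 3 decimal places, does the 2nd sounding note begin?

1. 0.0ms @ 0 + 1343.284ms (3/2)
2. 1343.284ms @ 3/2 + 447.761ms (1/2)

note 2 onset = 3/2b = 1343.284ms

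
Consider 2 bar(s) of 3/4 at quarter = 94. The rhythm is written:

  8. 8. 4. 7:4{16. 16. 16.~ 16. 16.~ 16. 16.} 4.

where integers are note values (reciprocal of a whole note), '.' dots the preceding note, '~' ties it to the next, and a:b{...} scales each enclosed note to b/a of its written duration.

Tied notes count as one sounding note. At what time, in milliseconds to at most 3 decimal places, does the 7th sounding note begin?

note 7 onset = 27/7b = 2462.006ms

1. 0.0ms @ 0 + 478.723ms (3/4)
2. 478.723ms @ 3/4 + 478.723ms (3/4)
3. 957.447ms @ 3/2 + 957.447ms (3/2)
4. 1914.894ms @ 3 + 136.778ms (3/14)
5. 2051.672ms @ 45/14 + 136.778ms (3/14)
6. 2188.45ms @ 24/7 + 273.556ms (3/7)
7. 2462.006ms @ 27/7 + 273.556ms (3/7)
8. 2735.562ms @ 30/7 + 136.778ms (3/14)
9. 2872.34ms @ 9/2 + 957.447ms (3/2)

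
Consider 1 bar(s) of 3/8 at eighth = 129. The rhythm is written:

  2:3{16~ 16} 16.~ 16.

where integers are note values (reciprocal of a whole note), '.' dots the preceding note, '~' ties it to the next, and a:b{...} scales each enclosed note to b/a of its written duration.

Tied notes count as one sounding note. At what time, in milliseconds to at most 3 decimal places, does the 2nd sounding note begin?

note 2 onset = 3/2b = 697.674ms

1. 0.0ms @ 0 + 697.674ms (3/2)
2. 697.674ms @ 3/2 + 697.674ms (3/2)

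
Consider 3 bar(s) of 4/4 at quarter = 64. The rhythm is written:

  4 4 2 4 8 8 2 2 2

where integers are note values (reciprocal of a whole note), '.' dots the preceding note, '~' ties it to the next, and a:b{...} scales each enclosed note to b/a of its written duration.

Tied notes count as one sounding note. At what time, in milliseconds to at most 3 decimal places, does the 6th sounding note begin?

1. 0.0ms @ 0 + 937.5ms (1)
2. 937.5ms @ 1 + 937.5ms (1)
3. 1875.0ms @ 2 + 1875.0ms (2)
4. 3750.0ms @ 4 + 937.5ms (1)
5. 4687.5ms @ 5 + 468.75ms (1/2)
6. 5156.25ms @ 11/2 + 468.75ms (1/2)
7. 5625.0ms @ 6 + 1875.0ms (2)
8. 7500.0ms @ 8 + 1875.0ms (2)
9. 9375.0ms @ 10 + 1875.0ms (2)

note 6 onset = 11/2b = 5156.25ms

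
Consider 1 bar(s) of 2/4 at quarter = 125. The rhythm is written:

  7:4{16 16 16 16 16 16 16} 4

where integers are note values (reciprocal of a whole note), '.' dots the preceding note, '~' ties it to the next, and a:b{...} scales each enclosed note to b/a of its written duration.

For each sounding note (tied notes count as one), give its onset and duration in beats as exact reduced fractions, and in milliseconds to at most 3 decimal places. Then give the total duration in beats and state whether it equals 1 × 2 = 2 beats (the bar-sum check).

1) 0.0ms=0b +68.571ms=1/7b
2) 68.571ms=1/7b +68.571ms=1/7b
3) 137.143ms=2/7b +68.571ms=1/7b
4) 205.714ms=3/7b +68.571ms=1/7b
5) 274.286ms=4/7b +68.571ms=1/7b
6) 342.857ms=5/7b +68.571ms=1/7b
7) 411.429ms=6/7b +68.571ms=1/7b
8) 480.0ms=1b +480.0ms=1b
Σ=2b of 2 (125bpm 2/4) — PASS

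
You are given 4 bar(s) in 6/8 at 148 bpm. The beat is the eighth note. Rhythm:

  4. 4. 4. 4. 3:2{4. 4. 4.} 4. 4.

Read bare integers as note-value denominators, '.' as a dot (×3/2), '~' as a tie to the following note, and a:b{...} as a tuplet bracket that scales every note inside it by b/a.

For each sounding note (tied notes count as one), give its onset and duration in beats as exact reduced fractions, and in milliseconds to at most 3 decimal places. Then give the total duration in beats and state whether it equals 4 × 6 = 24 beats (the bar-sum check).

1) 0.0ms=0b +1216.216ms=3b
2) 1216.216ms=3b +1216.216ms=3b
3) 2432.432ms=6b +1216.216ms=3b
4) 3648.649ms=9b +1216.216ms=3b
5) 4864.865ms=12b +810.811ms=2b
6) 5675.676ms=14b +810.811ms=2b
7) 6486.486ms=16b +810.811ms=2b
8) 7297.297ms=18b +1216.216ms=3b
9) 8513.514ms=21b +1216.216ms=3b
Σ=24b of 24 (148bpm 6/8) — PASS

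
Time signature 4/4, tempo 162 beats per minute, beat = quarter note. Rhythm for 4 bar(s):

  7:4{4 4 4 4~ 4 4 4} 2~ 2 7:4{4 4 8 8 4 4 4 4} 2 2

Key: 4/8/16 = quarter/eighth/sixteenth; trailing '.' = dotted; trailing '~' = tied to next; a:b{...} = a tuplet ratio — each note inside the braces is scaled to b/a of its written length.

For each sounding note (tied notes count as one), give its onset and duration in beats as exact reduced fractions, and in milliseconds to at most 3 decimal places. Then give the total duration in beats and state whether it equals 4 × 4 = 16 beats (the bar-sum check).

1) 0.0ms=0b +211.64ms=4/7b
2) 211.64ms=4/7b +211.64ms=4/7b
3) 423.28ms=8/7b +211.64ms=4/7b
4) 634.921ms=12/7b +423.28ms=8/7b
5) 1058.201ms=20/7b +211.64ms=4/7b
6) 1269.841ms=24/7b +211.64ms=4/7b
7) 1481.481ms=4b +1481.481ms=4b
8) 2962.963ms=8b +211.64ms=4/7b
9) 3174.603ms=60/7b +211.64ms=4/7b
10) 3386.243ms=64/7b +105.82ms=2/7b
11) 3492.063ms=66/7b +105.82ms=2/7b
12) 3597.884ms=68/7b +211.64ms=4/7b
13) 3809.524ms=72/7b +211.64ms=4/7b
14) 4021.164ms=76/7b +211.64ms=4/7b
15) 4232.804ms=80/7b +211.64ms=4/7b
16) 4444.444ms=12b +740.741ms=2b
17) 5185.185ms=14b +740.741ms=2b
Σ=16b of 16 (162bpm 4/4) — PASS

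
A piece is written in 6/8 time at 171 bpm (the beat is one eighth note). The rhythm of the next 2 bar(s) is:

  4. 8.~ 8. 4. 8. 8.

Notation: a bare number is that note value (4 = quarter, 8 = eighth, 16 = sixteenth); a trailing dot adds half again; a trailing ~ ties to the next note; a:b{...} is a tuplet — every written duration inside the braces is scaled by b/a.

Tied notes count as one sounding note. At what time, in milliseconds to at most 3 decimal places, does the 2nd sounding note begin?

1. 0.0ms @ 0 + 1052.632ms (3)
2. 1052.632ms @ 3 + 1052.632ms (3)
3. 2105.263ms @ 6 + 1052.632ms (3)
4. 3157.895ms @ 9 + 526.316ms (3/2)
5. 3684.211ms @ 21/2 + 526.316ms (3/2)

note 2 onset = 3b = 1052.632ms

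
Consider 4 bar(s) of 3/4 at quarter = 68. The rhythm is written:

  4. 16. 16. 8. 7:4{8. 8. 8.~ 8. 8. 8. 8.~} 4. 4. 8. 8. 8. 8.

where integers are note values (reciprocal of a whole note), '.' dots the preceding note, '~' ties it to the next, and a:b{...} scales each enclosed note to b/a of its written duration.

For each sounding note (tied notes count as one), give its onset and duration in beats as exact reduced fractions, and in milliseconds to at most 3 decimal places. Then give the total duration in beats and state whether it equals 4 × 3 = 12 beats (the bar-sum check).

1) 0.0ms=0b +1323.529ms=3/2b
2) 1323.529ms=3/2b +330.882ms=3/8b
3) 1654.412ms=15/8b +330.882ms=3/8b
4) 1985.294ms=9/4b +661.765ms=3/4b
5) 2647.059ms=3b +378.151ms=3/7b
6) 3025.21ms=24/7b +378.151ms=3/7b
7) 3403.361ms=27/7b +756.303ms=6/7b
8) 4159.664ms=33/7b +378.151ms=3/7b
9) 4537.815ms=36/7b +378.151ms=3/7b
10) 4915.966ms=39/7b +1701.681ms=27/14b
11) 6617.647ms=15/2b +1323.529ms=3/2b
12) 7941.176ms=9b +661.765ms=3/4b
13) 8602.941ms=39/4b +661.765ms=3/4b
14) 9264.706ms=21/2b +661.765ms=3/4b
15) 9926.471ms=45/4b +661.765ms=3/4b
Σ=12b of 12 (68bpm 3/4) — PASS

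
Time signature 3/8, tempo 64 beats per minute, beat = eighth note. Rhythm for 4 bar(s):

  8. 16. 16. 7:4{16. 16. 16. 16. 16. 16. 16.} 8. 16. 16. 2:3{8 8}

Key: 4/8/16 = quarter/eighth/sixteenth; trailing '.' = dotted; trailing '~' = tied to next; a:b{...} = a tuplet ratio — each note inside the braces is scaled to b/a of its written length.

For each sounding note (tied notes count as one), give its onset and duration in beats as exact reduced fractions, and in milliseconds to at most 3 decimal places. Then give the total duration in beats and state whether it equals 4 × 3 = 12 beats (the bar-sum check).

1) 0.0ms=0b +1406.25ms=3/2b
2) 1406.25ms=3/2b +703.125ms=3/4b
3) 2109.375ms=9/4b +703.125ms=3/4b
4) 2812.5ms=3b +401.786ms=3/7b
5) 3214.286ms=24/7b +401.786ms=3/7b
6) 3616.071ms=27/7b +401.786ms=3/7b
7) 4017.857ms=30/7b +401.786ms=3/7b
8) 4419.643ms=33/7b +401.786ms=3/7b
9) 4821.429ms=36/7b +401.786ms=3/7b
10) 5223.214ms=39/7b +401.786ms=3/7b
11) 5625.0ms=6b +1406.25ms=3/2b
12) 7031.25ms=15/2b +703.125ms=3/4b
13) 7734.375ms=33/4b +703.125ms=3/4b
14) 8437.5ms=9b +1406.25ms=3/2b
15) 9843.75ms=21/2b +1406.25ms=3/2b
Σ=12b of 12 (64bpm 3/8) — PASS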